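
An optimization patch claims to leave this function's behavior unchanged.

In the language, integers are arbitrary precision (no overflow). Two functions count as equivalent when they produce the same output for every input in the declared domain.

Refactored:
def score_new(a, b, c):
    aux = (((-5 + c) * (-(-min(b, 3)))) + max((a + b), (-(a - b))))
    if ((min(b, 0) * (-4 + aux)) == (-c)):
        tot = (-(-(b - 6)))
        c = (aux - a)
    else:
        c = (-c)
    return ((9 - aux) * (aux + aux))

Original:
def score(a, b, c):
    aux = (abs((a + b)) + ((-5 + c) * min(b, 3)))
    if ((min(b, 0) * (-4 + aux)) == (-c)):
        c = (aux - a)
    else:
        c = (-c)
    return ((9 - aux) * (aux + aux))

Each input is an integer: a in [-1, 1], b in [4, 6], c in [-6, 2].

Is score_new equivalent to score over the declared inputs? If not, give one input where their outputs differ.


a=-1, b=4, c=-6 yields -2340 from score but -2072 from score_new.
verdict: not equivalent; witness: a=-1, b=4, c=-6


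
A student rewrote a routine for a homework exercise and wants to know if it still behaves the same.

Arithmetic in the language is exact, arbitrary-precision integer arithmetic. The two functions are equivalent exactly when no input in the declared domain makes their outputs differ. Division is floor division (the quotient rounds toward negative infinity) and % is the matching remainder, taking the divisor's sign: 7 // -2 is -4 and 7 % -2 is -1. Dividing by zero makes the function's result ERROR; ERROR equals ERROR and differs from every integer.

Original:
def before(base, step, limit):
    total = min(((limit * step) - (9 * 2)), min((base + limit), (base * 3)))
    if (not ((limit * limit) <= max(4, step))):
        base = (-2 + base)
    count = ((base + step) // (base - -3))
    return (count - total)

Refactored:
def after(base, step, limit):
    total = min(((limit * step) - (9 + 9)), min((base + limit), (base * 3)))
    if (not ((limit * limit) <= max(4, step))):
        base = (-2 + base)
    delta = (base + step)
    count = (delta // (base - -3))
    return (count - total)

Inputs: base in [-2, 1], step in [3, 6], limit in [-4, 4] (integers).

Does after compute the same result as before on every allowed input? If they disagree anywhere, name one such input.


Differences: constant usage differs, plus local variable names differ, plus statement counts differ, plus arithmetic usage differs — yet all 144 inputs agree.
verdict: equivalent


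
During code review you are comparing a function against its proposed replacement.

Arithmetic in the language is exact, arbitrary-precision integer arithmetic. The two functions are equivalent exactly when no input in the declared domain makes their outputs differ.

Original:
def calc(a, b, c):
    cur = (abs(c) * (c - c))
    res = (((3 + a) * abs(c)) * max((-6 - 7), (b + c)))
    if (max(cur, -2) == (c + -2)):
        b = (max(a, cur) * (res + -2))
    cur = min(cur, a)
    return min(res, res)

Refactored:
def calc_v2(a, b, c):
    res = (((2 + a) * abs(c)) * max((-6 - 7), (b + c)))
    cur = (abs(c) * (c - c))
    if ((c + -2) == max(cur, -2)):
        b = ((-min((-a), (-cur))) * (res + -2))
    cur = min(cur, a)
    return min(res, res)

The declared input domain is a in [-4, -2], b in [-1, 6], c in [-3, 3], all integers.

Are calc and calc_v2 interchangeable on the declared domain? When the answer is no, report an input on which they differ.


There is a counterexample at a=-4, b=-1, c=-3: 12 on one side, 24 on the other.
calc: cur = 0; res = 12; (max(cur, -2) == (c + -2)) -> false; cur = -4; return 12
calc_v2: res = 24; cur = 0; ((c + -2) == max(cur, -2)) -> false; cur = -4; return 24
verdict: not equivalent; witness: a=-4, b=-1, c=-3


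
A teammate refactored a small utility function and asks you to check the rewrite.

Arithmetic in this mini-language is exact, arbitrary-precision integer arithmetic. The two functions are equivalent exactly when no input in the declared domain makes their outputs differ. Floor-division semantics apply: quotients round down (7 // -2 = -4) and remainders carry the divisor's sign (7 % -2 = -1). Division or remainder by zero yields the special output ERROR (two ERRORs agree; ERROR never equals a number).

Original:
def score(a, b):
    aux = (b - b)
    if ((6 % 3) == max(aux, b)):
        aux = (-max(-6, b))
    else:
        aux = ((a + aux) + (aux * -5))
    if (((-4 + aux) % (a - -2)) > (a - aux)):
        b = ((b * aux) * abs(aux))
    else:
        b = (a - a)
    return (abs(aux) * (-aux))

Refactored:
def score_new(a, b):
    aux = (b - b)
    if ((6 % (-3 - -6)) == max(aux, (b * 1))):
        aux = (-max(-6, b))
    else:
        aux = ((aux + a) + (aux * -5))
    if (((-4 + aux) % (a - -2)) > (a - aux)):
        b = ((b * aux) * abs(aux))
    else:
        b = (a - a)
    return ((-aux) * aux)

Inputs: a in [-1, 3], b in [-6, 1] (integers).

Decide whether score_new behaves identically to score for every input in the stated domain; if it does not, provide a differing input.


These are not equivalent — on a=-1, b=1 the outputs split (1 vs -1).
score: aux := 0 | ((6 % 3) == max(aux, b)): false | aux := -1 | (((-4 + aux) % (a - -2)) > (a - aux)): false | b := 0 | result 1
score_new: aux := 0 | ((6 % (-3 - -6)) == max(aux, (b * 1))): false | aux := -1 | (((-4 + aux) % (a - -2)) > (a - aux)): false | b := 0 | result -1
verdict: not equivalent; witness: a=-1, b=1


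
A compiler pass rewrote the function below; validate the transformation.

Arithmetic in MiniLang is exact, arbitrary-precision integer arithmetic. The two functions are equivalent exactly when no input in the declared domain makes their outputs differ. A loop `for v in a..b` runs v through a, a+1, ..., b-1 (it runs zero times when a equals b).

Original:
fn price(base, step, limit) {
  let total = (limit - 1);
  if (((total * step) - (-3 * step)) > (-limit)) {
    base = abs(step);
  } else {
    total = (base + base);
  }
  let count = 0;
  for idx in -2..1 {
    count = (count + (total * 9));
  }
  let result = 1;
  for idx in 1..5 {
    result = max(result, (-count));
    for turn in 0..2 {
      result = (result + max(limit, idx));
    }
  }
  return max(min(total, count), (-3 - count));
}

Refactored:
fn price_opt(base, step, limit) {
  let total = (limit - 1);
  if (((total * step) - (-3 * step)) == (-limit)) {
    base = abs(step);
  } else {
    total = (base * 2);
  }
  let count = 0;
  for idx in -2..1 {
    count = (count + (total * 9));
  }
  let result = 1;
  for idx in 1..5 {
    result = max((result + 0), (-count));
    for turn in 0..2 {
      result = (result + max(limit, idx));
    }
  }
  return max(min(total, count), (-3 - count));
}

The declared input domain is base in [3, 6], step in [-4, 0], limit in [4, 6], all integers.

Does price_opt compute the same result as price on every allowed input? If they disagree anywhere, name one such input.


Consider the input base=3, step=0, limit=4.
price: total = 3; (((total * step) - (-3 * step)) > (-limit)) -> true; base = 0; count = 0; [idx=-2]; count = 27; [idx=-1]; count = 54; [idx=0]; count = 81; result = 1; [idx=1]; result = 1; [turn=0]; result = 5; [turn=1]; result = 9; [idx=2]; result = 9; [turn=0]; result = 13; [turn=1]; result = 17; [idx=3]; result = 17; [turn=0]; result = 21; [turn=1]; result = 25; [idx=4]; result = 25; [turn=0]; result = 29; [turn=1]; result = 33; return 3
price_opt: total = 3; (((total * step) - (-3 * step)) == (-limit)) -> false; total = 6; count = 0; [idx=-2]; count = 54; [idx=-1]; count = 108; [idx=0]; count = 162; result = 1; [idx=1]; result = 1; [turn=0]; result = 5; [turn=1]; result = 9; [idx=2]; result = 9; [turn=0]; result = 13; [turn=1]; result = 17; [idx=3]; result = 17; [turn=0]; result = 21; [turn=1]; result = 25; [idx=4]; result = 25; [turn=0]; result = 29; [turn=1]; result = 33; return 6
3 and 6 differ, so these are not the same function on this domain.
verdict: not equivalent; witness: base=3, step=0, limit=4


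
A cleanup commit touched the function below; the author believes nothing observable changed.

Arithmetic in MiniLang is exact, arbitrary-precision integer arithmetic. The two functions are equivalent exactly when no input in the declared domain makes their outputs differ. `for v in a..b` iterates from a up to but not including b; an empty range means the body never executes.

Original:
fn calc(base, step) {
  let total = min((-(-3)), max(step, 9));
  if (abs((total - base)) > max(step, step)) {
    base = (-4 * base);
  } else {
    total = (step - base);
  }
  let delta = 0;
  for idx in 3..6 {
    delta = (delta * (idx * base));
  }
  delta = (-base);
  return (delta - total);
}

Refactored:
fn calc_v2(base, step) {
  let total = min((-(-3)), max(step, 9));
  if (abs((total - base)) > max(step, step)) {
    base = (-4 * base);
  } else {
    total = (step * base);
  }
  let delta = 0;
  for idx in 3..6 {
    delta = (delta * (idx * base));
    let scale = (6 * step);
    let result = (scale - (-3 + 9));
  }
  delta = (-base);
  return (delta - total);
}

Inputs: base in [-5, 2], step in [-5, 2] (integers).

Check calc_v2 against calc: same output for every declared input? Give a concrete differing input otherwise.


Try base=1, step=2.
calc: total=3, then (abs((total - base)) > max(step, step)) is false, then total=1, then delta=0, then (idx=3), then delta=0, then (idx=4), then delta=0, then (idx=5), then delta=0, then delta=-1, then returns -2
calc_v2: total=3, then (abs((total - base)) > max(step, step)) is false, then total=2, then delta=0, then (idx=3), then delta=0, then scale=12, then result=6, then (idx=4), then delta=0, then scale=12, then result=6, then (idx=5), then delta=0, then scale=12, then result=6, then delta=-1, then returns -3
-2 != -3, so the rewrite changes behavior.
verdict: not equivalent; witness: base=1, step=2


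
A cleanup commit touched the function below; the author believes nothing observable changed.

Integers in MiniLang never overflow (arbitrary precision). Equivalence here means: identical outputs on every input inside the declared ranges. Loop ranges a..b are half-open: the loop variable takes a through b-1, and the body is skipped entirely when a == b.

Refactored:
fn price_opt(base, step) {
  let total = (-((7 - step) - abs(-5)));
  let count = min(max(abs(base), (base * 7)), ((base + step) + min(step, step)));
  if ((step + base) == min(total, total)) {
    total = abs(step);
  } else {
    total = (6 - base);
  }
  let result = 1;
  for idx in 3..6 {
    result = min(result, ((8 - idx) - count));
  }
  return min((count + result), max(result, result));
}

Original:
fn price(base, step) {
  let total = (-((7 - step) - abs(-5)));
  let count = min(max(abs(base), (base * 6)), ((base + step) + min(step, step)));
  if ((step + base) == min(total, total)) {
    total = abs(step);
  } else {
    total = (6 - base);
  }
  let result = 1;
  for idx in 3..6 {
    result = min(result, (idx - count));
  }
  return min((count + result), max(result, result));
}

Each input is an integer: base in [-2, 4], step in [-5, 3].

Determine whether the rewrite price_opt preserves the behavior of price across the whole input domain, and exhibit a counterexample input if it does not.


Take base=1, step=3.
price: total = 1; count = 6; ((step + base) == min(total, total)) -> false; total = 5; result = 1; [idx=3]; result = -3; [idx=4]; result = -3; [idx=5]; result = -3; return -3
price_opt: total = 1; count = 7; ((step + base) == min(total, total)) -> false; total = 5; result = 1; [idx=3]; result = -2; [idx=4]; result = -3; [idx=5]; result = -4; return -4
-3 and -4 differ, so these are not the same function on this domain.
verdict: not equivalent; witness: base=1, step=3


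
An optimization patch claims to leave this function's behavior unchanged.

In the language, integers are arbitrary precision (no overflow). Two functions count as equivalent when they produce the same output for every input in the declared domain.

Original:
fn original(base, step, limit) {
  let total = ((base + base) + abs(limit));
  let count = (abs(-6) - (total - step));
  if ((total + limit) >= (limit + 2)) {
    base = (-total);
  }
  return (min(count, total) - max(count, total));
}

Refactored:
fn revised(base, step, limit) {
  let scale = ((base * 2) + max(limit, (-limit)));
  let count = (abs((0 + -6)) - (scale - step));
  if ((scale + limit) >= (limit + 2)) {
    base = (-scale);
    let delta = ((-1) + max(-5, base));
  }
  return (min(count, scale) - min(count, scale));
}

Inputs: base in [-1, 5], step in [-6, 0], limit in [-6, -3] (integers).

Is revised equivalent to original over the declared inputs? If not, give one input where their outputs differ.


At base=-1, step=-6, limit=-6: original gives -8, revised gives 0.
verdict: not equivalent; witness: base=-1, step=-6, limit=-6


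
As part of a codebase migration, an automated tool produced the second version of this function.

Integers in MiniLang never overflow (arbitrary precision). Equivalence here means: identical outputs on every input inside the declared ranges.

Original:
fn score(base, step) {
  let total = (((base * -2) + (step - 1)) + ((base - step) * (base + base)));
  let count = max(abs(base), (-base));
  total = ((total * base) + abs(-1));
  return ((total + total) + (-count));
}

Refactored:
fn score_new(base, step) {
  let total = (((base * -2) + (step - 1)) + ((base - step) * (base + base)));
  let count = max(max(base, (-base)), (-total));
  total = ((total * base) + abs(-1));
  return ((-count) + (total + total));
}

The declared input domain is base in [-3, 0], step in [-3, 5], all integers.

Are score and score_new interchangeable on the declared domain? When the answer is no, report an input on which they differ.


Input base=-2, step=-3: 16 from score versus 14 from score_new.
verdict: not equivalent; witness: base=-2, step=-3


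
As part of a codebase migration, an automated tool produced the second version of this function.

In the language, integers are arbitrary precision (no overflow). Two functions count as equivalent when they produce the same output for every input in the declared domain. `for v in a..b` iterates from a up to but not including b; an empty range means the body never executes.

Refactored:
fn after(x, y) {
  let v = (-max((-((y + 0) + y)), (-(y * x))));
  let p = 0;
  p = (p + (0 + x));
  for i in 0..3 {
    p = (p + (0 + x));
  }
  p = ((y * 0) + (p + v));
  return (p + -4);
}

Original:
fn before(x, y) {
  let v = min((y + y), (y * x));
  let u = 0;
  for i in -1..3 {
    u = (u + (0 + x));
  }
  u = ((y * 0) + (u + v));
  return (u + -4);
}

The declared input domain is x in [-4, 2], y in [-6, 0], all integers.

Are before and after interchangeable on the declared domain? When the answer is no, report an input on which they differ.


Behavior is preserved: although statement counts differ, loop structure differs, local variable names differ, arithmetic usage differs, min/max/abs usage differs, constant usage differs, the outputs never diverge.
As a probe, take x=1, y=-5: before runs v=-10, then u=0, then (i=-1), then u=1, then (i=0), then u=2, then (i=1), then u=3, then (i=2), then u=4, then u=-6, then returns -10; after runs v=-10, then p=0, then p=1, then (i=0), then p=2, then (i=1), then p=3, then (i=2), then p=4, then p=-6, then returns -10; both end at -10.
Sweeping the whole domain (49 inputs) finds no disagreement.
verdict: equivalent


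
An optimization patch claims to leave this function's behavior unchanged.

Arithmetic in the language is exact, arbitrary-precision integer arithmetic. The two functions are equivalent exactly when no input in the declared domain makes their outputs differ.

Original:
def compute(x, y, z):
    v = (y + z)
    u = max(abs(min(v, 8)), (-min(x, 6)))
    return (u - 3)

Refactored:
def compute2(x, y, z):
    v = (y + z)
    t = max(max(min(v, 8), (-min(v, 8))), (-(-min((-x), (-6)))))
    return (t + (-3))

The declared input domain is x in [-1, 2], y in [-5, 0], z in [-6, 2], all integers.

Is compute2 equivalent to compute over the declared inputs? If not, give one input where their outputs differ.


Not equivalent: x=-1, y=-2, z=2 separates them (-2 vs -3).
compute: v becomes 0; next u becomes 1; next final value -2
compute2: v becomes 0; next t becomes 0; next final value -3
verdict: not equivalent; witness: x=-1, y=-2, z=2


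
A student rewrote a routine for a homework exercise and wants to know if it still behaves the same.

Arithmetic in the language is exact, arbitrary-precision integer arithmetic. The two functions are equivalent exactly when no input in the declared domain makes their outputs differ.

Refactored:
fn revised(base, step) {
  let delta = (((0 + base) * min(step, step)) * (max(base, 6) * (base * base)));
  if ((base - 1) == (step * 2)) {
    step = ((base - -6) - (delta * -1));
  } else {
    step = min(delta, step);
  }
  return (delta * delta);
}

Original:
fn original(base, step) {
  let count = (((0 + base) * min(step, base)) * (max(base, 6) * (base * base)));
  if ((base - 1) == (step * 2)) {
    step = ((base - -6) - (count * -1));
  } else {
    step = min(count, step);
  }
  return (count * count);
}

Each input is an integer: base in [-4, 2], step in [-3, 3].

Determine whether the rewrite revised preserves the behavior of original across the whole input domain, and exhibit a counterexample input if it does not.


Evaluate both at base=-4, step=-3.
original: count=1536, then ((base - 1) == (step * 2)) is false, then step=-3, then returns 2359296
revised: delta=1152, then ((base - 1) == (step * 2)) is false, then step=-3, then returns 1327104
2359296 != 1327104, so the rewrite changes behavior.
verdict: not equivalent; witness: base=-4, step=-3


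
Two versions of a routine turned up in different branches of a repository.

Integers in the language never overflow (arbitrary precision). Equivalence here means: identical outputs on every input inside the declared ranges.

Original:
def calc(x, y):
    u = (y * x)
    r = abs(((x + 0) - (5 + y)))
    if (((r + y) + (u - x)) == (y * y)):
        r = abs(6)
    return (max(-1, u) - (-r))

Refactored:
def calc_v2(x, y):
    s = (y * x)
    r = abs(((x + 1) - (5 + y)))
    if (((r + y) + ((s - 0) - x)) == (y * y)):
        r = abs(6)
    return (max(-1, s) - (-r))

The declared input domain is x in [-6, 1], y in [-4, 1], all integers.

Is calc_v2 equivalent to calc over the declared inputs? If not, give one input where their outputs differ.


x=-6, y=-4 yields 31 from calc but 30 from calc_v2.
verdict: not equivalent; witness: x=-6, y=-4


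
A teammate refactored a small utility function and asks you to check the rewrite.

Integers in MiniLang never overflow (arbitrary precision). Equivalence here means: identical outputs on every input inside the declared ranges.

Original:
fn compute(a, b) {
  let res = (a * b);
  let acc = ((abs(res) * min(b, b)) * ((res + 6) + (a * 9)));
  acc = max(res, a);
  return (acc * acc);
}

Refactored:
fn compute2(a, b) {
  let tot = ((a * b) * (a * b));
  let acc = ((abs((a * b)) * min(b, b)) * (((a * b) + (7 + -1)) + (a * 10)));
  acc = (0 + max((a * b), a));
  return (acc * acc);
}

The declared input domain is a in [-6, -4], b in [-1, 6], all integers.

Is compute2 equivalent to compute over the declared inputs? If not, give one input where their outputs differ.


Equivalent. The one real change (`9` became `10`) has no effect anywhere in the declared ranges.
Every one of the 24 inputs gives matching results.
One worked example (a=-4, b=4) — compute: res = -16; acc = -2944; acc = -4; return 16; compute2: tot = 256; acc = -3200; acc = -4; return 16; agreement on 16.
verdict: equivalent


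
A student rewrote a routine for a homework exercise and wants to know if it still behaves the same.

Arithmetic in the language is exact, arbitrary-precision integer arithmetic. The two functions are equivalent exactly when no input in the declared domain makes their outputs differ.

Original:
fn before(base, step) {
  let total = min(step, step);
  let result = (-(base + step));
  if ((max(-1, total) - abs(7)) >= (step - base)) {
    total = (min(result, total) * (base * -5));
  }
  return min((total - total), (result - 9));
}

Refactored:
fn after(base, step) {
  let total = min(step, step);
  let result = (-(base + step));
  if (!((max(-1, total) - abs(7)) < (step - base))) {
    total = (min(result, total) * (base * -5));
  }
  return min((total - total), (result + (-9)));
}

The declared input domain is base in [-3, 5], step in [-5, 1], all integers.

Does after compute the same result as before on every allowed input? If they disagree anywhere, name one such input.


Behavior is preserved: although arithmetic usage differs; comparison usage differs; boolean connective usage differs, the outputs never diverge.
One worked example (base=-3, step=-5) — before: total := -5 | result := 8 | ((max(-1, total) - abs(7)) >= (step - base)): false | result -1; after: total := -5 | result := 8 | (!((max(-1, total) - abs(7)) < (step - base))): false | result -1; agreement on -1.
An exhaustive pass over the 63 declared inputs shows identical outputs.
verdict: equivalent


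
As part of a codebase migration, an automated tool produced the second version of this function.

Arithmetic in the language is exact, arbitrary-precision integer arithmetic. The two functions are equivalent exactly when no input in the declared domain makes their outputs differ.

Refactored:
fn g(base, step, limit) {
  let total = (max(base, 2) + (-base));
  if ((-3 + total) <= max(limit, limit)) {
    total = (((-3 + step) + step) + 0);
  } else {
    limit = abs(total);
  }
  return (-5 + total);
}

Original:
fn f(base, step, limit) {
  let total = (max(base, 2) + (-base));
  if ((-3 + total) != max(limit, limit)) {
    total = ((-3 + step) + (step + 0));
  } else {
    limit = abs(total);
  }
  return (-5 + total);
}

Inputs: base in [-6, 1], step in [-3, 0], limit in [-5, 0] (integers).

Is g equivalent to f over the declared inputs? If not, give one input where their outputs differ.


On input base=-6, step=-3, limit=-5, f returns -14 while g returns 3.
verdict: not equivalent; witness: base=-6, step=-3, limit=-5


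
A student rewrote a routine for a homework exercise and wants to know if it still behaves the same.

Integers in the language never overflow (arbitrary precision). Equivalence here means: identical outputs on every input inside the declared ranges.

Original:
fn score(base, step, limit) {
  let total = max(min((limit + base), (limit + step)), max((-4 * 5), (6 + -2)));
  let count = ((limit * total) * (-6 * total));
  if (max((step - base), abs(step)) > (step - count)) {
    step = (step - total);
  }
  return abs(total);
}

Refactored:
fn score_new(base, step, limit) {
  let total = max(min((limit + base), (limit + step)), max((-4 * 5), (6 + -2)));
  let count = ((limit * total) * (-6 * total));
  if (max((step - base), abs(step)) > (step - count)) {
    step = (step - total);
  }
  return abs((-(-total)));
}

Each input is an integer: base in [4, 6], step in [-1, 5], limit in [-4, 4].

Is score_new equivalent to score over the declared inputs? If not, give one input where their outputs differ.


The two versions differ — the changes include same computation, different form.
Spot check at base=6, step=4, limit=0 — score: total := 4 | count := 0 | (max((step - base), abs(step)) > (step - count)): false | result 4. score_new: total := 4 | count := 0 | (max((step - base), abs(step)) > (step - count)): false | result 4. Both give 4.
Checked all 189 inputs in the declared domain: the outputs agree on every one.
verdict: equivalent


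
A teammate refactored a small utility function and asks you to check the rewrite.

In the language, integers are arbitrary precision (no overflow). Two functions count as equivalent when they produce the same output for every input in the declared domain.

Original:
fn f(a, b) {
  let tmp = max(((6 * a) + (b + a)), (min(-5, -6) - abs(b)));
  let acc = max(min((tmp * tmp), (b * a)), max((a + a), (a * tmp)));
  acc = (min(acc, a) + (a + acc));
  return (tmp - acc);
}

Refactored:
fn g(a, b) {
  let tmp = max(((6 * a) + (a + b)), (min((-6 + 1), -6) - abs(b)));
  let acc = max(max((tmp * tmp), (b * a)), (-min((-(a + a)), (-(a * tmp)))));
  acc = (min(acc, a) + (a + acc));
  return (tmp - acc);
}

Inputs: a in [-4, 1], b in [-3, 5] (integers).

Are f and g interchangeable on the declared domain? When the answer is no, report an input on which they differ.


Evaluate both at a=-4, b=-3.
f: tmp becomes -9; next acc becomes 36; next acc becomes 28; next final value -37
g: tmp becomes -9; next acc becomes 81; next acc becomes 73; next final value -82
-37 != -82, so the rewrite changes behavior.
verdict: not equivalent; witness: a=-4, b=-3


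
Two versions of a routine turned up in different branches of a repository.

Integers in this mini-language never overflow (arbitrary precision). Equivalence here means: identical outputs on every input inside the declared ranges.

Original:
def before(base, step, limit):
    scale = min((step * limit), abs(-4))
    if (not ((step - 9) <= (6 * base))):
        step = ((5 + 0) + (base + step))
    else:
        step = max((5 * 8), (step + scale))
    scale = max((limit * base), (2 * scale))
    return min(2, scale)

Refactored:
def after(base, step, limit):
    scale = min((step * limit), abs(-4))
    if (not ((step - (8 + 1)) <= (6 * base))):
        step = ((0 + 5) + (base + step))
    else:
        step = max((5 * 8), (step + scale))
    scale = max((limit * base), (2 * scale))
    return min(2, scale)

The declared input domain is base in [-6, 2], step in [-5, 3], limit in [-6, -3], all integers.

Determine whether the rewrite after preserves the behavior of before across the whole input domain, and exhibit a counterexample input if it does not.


Comparing the listings, the differences include: arithmetic usage differs, and constant usage differs.
Tracing base=1, step=-4, limit=-6: before: scale=4, then (not ((step - 9) <= (6 * base))) is false, then step=40, then scale=8, then returns 2 | after: scale=4, then (not ((step - (8 + 1)) <= (6 * base))) is false, then step=40, then scale=8, then returns 2 — matching result 2.
Across all 324 domain points the two functions coincide.
verdict: equivalent


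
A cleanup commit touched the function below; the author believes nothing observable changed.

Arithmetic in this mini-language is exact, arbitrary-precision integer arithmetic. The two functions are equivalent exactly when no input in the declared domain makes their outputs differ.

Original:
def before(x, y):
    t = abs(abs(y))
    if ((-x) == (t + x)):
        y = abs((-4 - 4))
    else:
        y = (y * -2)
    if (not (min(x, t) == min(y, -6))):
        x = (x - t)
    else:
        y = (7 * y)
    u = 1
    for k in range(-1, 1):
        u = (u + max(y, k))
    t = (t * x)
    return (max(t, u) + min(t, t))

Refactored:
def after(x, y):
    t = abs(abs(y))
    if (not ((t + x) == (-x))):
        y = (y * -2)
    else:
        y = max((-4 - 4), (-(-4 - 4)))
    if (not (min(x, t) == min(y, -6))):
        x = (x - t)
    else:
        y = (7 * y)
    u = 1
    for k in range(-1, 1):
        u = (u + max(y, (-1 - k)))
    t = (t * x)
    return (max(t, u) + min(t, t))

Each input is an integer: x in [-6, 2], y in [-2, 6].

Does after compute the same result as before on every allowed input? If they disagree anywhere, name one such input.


Differences: boolean connective usage differs; constant usage differs; arithmetic usage differs; min/max/abs usage differs — yet all 81 inputs agree.
verdict: equivalent


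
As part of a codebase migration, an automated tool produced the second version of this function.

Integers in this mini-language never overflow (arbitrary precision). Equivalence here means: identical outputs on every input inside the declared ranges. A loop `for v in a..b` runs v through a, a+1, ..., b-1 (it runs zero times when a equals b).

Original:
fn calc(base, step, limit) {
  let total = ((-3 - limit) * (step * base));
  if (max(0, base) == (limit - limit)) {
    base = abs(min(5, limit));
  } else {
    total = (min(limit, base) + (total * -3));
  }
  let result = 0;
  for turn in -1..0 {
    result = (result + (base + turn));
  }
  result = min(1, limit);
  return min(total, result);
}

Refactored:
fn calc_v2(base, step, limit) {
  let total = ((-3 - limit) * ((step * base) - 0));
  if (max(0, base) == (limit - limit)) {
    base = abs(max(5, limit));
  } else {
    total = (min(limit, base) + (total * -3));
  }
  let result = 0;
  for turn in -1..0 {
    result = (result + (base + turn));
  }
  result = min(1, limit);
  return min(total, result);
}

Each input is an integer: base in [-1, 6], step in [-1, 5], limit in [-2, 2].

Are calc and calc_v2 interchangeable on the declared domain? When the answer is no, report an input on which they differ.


The edit looks behavioral (`min(5, limit)` became `max(5, limit)`), but over these ranges it never changes the outcome; all 280 inputs agree.
verdict: equivalent


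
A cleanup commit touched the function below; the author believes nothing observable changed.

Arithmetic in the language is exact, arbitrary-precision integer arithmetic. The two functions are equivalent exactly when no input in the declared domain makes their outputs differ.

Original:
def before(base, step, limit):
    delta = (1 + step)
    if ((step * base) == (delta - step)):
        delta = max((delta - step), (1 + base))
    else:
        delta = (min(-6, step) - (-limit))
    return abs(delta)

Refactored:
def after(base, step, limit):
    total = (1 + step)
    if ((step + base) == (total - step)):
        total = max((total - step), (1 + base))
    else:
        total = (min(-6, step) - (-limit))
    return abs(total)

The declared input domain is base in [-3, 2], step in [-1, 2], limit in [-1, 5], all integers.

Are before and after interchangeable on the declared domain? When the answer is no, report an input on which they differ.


base=-1, step=-1, limit=-1 yields 1 from before but 7 from after.
verdict: not equivalent; witness: base=-1, step=-1, limit=-1


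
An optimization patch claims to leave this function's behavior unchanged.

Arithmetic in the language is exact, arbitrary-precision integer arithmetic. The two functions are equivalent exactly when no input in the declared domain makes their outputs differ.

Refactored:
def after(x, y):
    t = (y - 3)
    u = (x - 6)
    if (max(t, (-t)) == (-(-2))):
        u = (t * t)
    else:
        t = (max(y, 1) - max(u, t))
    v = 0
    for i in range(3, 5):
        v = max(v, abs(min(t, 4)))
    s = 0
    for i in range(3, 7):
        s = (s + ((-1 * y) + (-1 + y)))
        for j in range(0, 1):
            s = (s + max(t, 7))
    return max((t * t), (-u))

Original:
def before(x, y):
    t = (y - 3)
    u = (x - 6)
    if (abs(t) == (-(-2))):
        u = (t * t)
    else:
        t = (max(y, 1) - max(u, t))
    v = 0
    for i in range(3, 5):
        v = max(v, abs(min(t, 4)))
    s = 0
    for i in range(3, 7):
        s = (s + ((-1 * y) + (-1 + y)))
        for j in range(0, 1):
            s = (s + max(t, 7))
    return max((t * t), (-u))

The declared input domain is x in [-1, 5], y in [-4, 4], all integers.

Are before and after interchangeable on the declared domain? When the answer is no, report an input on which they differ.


Changes here: min/max/abs usage differs; the full 63-point sweep finds no disagreement.
verdict: equivalent


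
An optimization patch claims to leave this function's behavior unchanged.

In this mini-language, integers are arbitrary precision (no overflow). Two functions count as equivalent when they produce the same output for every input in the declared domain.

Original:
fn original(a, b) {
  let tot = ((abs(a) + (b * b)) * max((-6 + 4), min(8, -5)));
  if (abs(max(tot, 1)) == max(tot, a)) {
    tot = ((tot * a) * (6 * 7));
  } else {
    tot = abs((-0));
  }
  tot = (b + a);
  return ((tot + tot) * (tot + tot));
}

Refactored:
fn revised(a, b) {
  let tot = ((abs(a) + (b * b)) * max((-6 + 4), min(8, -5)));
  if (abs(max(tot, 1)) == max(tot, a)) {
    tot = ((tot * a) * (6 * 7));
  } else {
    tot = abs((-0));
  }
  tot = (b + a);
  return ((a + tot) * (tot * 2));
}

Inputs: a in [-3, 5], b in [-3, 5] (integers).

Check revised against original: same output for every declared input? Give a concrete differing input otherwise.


Try a=-3, b=-3.
original: tot becomes -24; next (abs(max(tot, 1)) == max(tot, a)) evaluates to false; next tot becomes 0; next tot becomes -6; next final value 144
revised: tot becomes -24; next (abs(max(tot, 1)) == max(tot, a)) evaluates to false; next tot becomes 0; next tot becomes -6; next final value 108
144 against 108: the behavior changed.
verdict: not equivalent; witness: a=-3, b=-3


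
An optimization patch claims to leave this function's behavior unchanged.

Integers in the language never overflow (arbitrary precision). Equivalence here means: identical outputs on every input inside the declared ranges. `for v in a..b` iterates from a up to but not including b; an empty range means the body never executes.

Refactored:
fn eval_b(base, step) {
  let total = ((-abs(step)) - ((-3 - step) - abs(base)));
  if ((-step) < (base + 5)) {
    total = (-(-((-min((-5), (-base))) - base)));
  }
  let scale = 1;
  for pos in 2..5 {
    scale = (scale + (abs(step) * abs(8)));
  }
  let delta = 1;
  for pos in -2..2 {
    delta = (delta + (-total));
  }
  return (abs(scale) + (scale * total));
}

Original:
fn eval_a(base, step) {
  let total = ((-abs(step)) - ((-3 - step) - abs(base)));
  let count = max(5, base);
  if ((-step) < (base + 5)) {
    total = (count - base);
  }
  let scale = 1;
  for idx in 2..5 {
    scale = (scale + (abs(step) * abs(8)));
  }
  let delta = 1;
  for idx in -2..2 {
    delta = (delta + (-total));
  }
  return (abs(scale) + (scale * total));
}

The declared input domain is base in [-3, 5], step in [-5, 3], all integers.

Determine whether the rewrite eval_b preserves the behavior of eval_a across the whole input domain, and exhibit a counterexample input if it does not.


The two versions differ — the changes include local variable names differ, min/max/abs usage differs, statement counts differ.
Tracing base=-2, step=2: eval_a: total = 5; count = 5; ((-step) < (base + 5)) -> true; total = 7; scale = 1; [idx=2]; scale = 17; [idx=3]; scale = 33; [idx=4]; scale = 49; delta = 1; [idx=-2]; delta = -6; [idx=-1]; delta = -13; [idx=0]; delta = -20; [idx=1]; delta = -27; return 392 | eval_b: total = 5; ((-step) < (base + 5)) -> true; total = 7; scale = 1; [pos=2]; scale = 17; [pos=3]; scale = 33; [pos=4]; scale = 49; delta = 1; [pos=-2]; delta = -6; [pos=-1]; delta = -13; [pos=0]; delta = -20; [pos=1]; delta = -27; return 392 — matching result 392.
Every one of the 81 inputs gives matching results.
verdict: equivalent


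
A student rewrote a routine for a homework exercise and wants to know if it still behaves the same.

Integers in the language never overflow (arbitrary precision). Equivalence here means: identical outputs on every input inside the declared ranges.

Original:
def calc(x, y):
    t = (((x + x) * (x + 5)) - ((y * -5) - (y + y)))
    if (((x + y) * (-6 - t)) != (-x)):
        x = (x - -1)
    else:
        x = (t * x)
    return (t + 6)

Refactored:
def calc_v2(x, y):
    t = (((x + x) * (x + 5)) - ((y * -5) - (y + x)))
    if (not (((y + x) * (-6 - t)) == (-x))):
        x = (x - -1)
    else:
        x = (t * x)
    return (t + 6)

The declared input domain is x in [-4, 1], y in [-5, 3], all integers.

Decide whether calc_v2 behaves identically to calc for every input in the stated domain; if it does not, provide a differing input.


Evaluate both at x=-4, y=-5.
calc: t=-43, then (((x + y) * (-6 - t)) != (-x)) is true, then x=-3, then returns -37
calc_v2: t=-42, then (not (((y + x) * (-6 - t)) == (-x))) is true, then x=-3, then returns -36
-37 and -36 differ, so these are not the same function on this domain.
verdict: not equivalent; witness: x=-4, y=-5


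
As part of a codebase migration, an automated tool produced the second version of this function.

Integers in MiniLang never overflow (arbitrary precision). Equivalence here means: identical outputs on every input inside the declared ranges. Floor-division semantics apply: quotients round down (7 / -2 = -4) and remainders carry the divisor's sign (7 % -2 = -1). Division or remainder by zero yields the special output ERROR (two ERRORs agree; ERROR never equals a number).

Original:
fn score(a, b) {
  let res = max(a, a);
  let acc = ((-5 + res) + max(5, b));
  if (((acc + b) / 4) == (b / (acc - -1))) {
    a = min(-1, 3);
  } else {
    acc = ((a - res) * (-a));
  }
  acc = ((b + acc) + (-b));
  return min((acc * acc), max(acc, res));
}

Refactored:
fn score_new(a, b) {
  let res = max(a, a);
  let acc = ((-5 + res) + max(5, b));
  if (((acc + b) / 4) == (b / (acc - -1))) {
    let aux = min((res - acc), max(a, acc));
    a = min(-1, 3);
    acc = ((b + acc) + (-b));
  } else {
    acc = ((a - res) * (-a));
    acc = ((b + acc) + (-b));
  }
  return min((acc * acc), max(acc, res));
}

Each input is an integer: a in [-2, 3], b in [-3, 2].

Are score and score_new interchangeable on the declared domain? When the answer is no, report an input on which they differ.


Behavior is preserved: although min/max/abs usage differs; local variable names differ; statement counts differ; arithmetic usage differs, the outputs never diverge.
One worked example (a=-1, b=0) — score: res = -1; acc = -1; division by zero -> ERROR; score_new: res = -1; acc = -1; division by zero -> ERROR; agreement on ERROR.
Sweeping the whole domain (36 inputs) finds no disagreement.
verdict: equivalent


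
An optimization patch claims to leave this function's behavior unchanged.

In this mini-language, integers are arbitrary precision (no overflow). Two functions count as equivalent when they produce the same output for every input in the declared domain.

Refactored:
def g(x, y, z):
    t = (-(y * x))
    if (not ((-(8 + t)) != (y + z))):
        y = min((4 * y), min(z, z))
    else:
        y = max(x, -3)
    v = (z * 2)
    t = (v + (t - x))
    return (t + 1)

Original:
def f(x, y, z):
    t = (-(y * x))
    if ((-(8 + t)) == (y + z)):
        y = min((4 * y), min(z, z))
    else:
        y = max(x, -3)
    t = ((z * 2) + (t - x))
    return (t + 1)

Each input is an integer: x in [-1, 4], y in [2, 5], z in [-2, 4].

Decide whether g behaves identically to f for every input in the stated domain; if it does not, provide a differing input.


This is a faithful refactor — boolean connective usage differs, plus statement counts differ, plus local variable names differ, plus comparison usage differs, but the computed results match everywhere.
Tracing x=1, y=2, z=0: f: t becomes -2; next ((-(8 + t)) == (y + z)) evaluates to false; next y becomes 1; next t becomes -3; next final value -2 | g: t becomes -2; next (not ((-(8 + t)) != (y + z))) evaluates to false; next y becomes 1; next v becomes 0; next t becomes -3; next final value -2 — matching result -2.
Sweeping the whole domain (168 inputs) finds no disagreement.
verdict: equivalent


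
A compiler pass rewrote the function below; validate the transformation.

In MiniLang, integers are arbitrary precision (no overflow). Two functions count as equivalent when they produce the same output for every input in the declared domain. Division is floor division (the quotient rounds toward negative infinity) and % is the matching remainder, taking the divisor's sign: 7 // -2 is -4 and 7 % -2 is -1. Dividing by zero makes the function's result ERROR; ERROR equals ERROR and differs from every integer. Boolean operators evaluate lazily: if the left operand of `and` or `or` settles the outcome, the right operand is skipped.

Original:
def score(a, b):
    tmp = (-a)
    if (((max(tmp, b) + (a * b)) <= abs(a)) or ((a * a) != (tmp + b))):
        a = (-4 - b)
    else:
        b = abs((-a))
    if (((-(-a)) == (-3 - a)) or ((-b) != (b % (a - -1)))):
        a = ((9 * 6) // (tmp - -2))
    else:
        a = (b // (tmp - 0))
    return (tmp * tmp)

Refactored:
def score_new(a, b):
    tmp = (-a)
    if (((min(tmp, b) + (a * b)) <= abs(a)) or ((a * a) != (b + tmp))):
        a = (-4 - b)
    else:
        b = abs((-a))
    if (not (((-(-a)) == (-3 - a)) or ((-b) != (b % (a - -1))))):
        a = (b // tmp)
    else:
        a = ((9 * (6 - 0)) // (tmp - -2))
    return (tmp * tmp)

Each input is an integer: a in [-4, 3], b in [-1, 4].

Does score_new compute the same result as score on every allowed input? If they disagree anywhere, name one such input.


The one real change (`max(tmp, b)` became `min(tmp, b)`) has no effect anywhere in the declared ranges; all 48 inputs agree.
verdict: equivalent
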